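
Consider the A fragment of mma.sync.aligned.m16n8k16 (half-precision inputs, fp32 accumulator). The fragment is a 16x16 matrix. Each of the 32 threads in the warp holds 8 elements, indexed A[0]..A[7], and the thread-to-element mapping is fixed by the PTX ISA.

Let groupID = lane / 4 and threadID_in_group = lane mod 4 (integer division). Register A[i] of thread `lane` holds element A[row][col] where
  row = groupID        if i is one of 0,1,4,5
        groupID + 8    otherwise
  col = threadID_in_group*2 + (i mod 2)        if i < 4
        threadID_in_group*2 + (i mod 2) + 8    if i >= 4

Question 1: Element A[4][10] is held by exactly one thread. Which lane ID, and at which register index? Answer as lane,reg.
r:4=>grp=4,rB=0  c:10=>cB=1,tig=1,lo=0
L=4*4+1=17  i=1*4+0*2+0=4

17,4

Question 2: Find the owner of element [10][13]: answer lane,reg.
10,7

r: 10->gid=2,r8=1  c: 13->c8=1,tid=2,i&1=1
L=2*4+2=10  i=1*4+1*2+1=7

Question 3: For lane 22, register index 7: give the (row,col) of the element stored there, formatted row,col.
22: g=5,t=2
[7] (5+8,2*2+1+8) = (13,13)

13,13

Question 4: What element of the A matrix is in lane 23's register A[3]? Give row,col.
13,7

lane 23→23/4=5, 23 mod 4=3
i=3  r:5+8→13  c:2·3+1+0→7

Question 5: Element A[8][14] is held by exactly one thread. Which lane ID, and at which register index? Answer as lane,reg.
3,6

r=8⇒gr=0,Rb=1  c=14⇒Cb=1,th=3,odd=0
L=0*4+3=3  i=1*4+1*2+0=6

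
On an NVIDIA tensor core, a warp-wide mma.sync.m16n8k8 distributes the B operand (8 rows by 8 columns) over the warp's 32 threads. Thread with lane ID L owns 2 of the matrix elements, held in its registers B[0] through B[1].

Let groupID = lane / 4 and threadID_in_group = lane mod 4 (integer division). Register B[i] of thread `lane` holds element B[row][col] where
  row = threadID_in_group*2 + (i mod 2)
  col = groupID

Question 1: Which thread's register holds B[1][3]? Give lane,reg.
c: 3->gid=3  r: 1->tid=0,i&1=1
L=3*4+0=12  i=1=1

12,1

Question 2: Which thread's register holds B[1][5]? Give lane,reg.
c=5⇒gr=5  r=1⇒th=0,odd=1
L=5*4+0=20  i=1=1

20,1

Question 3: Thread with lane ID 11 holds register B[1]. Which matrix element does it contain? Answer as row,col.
lane 11: G=2 (11/4), T=3 (11%4)
i=1: r=3*2+1=7, c=G=2

7,2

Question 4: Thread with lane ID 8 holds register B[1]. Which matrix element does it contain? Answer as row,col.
1,2

L=8->gid=8>>2=2, tid=8&3=0
[1]->row 0·2+1=1  col gid=2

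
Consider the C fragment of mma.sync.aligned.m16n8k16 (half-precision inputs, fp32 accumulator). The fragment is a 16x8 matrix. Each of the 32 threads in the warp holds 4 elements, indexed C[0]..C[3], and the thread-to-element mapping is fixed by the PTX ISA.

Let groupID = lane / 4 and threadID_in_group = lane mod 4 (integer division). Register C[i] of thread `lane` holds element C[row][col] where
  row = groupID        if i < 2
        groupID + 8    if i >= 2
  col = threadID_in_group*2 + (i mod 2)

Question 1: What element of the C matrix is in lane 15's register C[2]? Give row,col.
15: gr=3,th=3
[2] (3+8,3*2+0) = (11,6)

11,6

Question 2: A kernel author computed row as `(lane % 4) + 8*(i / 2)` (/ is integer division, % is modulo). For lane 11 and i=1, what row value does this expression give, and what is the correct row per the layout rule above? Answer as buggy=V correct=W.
`(lane % 4) + 8*(i / 2)`[11,1]=>3
L=11=>grp=11>>2=2, tig=11&3=3
[1]=>row 2+0=2  col 3·2+1=7
row: 3 vs 2

buggy=3 correct=2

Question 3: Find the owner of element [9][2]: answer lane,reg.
r=9⇒gr=1,Rb=1  c=2⇒th=1,odd=0
L=1*4+1=5  i=1*2+0=2

5,2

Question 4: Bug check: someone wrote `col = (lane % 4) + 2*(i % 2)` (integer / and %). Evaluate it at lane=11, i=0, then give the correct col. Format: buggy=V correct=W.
buggy=3 correct=6

`(lane % 4) + 2*(i % 2)`[11,0]=>3
lane 11=>11/4=2, 11 mod 4=3
i=0  r:2+0=>2  c:2·3+0=>6
col: 3 vs 6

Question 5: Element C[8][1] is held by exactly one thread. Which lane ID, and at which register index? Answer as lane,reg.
r=8->g=0,rb=1  c=1->t=0,b0=1
L=0*4+0=0  i=1*2+1=3

0,3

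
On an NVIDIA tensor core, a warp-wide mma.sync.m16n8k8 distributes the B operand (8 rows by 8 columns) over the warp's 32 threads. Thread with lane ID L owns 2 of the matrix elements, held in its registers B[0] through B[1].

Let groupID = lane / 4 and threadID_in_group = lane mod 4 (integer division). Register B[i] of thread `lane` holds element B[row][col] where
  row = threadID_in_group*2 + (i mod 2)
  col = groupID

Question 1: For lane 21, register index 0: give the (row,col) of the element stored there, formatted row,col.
lane 21⇒21/4=5, 21 mod 4=1
i=0  r:2·1+0⇒2  c:5

2,5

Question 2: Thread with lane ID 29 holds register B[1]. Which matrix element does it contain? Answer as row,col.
29: grp=7,tig=1
[1] (1*2+1,7) = (3,7)

3,7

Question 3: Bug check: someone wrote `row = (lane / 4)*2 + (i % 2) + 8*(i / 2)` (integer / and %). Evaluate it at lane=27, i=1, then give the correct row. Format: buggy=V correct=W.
buggy=13 correct=7

`(lane / 4)*2 + (i % 2) + 8*(i / 2)`[27,1]→13
27: G=6,T=3
[1] (3*2+1,6) = (7,6)
row: 13 vs 7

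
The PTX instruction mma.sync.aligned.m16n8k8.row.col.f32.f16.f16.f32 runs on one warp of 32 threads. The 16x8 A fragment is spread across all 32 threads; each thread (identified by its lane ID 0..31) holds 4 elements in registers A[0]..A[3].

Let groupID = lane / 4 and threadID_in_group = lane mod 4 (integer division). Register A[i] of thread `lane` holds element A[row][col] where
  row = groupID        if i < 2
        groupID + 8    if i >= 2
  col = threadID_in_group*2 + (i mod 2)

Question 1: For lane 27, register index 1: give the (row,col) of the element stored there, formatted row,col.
lane 27⇒27/4=6, 27 mod 4=3
i=1  r:6+0⇒6  c:2·3+1⇒7

6,7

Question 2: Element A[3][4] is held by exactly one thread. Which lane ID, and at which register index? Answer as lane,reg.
14,0

r=3->g=3,rb=0  c=4->t=2,b0=0
L=3*4+2=14  i=0*2+0=0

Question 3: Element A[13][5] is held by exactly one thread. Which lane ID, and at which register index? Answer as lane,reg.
22,3

r:13=>grp=5,rB=1  c:5=>tig=2,lo=1
L=5*4+2=22  i=1*2+1=3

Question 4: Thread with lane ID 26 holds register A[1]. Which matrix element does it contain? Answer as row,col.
L=26=>grp=26>>2=6, tig=26&3=2
[1]=>row 6+0=6  col 2·2+1=5

6,5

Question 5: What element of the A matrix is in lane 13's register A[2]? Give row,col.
11,2

13: g=3,t=1
[2] (3+8,1*2+0) = (11,2)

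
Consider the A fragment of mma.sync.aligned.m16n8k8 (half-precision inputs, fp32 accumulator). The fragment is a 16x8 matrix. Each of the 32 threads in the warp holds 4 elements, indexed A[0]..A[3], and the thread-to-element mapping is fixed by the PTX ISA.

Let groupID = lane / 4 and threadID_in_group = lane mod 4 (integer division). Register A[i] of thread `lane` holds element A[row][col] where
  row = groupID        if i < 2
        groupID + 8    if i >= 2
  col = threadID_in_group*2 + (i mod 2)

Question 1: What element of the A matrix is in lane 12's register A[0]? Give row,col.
L=12⇒gr=12>>2=3, th=12&3=0
[0]⇒row 3+0=3  col 0·2+0=0

3,0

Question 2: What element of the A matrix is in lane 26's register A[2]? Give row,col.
lane 26→26/4=6, 26 mod 4=2
i=2  r:6+8→14  c:2·2+0→4

14,4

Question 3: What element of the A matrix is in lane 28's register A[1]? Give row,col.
7,1

lane 28: gr=7 (28/4), th=0 (28%4)
i=1: r=7+0=7, c=0*2+1=1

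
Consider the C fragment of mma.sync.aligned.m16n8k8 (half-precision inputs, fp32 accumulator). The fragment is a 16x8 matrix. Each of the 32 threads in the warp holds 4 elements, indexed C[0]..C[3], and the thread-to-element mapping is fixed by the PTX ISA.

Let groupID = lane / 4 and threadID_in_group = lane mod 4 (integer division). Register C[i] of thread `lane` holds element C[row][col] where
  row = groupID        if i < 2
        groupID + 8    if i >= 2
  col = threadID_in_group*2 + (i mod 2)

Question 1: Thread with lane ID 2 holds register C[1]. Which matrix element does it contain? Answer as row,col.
0,5

lane 2->2/4=0, 2 mod 4=2
i=1  r:0+0->0  c:2·2+1->5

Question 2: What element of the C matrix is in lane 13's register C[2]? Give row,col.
L=13=>grp=13>>2=3, tig=13&3=1
[2]=>row 3+8=11  col 1·2+0=2

11,2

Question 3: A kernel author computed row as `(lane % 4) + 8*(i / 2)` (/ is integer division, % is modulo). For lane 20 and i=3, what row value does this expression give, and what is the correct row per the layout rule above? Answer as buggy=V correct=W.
`(lane % 4) + 8*(i / 2)`[20,3]⇒8
L=20⇒gr=20>>2=5, th=20&3=0
[3]⇒row 5+8=13  col 0·2+1=1
row: 8 vs 13

buggy=8 correct=13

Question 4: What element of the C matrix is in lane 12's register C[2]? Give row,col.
11,0

lane 12: grp=3 (12/4), tig=0 (12%4)
i=2: r=3+8=11, c=0*2+0=0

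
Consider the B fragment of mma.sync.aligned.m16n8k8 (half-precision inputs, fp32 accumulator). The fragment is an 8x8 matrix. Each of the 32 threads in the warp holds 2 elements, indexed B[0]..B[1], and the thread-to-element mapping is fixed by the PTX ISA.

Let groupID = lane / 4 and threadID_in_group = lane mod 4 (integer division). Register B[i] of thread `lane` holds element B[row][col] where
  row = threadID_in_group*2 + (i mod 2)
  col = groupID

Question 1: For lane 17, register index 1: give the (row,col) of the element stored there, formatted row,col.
L=17->gid=17>>2=4, tid=17&3=1
[1]->row 1·2+1=3  col gid=4

3,4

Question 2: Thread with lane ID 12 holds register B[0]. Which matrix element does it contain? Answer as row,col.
0,3

lane 12: gid=3 (12/4), tid=0 (12%4)
i=0: r=0*2+0=0, c=gid=3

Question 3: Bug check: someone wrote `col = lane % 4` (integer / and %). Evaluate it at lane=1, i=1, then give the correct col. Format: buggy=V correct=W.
buggy=1 correct=0

`lane % 4`[1,1]->1
lane 1: gid=0 (1/4), tid=1 (1%4)
i=1: r=1*2+1=3, c=gid=0
col: 1 vs 0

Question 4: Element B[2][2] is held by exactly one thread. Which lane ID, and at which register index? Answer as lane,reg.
c=2->g=2  r=2->t=1,b0=0
L=2*4+1=9  i=0=0

9,0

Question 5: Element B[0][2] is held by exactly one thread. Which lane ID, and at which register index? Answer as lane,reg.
c:2=>grp=2  r:0=>tig=0,lo=0
L=2*4+0=8  i=0=0

8,0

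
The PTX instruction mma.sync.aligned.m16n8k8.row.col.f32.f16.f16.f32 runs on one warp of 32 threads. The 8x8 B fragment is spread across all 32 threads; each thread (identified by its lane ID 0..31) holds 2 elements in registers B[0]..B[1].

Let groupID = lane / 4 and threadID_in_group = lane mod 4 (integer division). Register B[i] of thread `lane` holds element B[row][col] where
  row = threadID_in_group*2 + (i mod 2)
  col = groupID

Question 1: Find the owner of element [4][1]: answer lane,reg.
c=1→G=1  r=4→T=2,p=0
L=1*4+2=6  i=0=0

6,0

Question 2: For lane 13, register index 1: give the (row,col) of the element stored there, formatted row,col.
13: gid=3,tid=1
[1] (1*2+1,3) = (3,3)

3,3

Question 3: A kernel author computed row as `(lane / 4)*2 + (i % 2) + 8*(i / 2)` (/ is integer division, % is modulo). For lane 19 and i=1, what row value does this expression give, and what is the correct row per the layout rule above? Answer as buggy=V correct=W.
buggy=9 correct=7

`(lane / 4)*2 + (i % 2) + 8*(i / 2)`[19,1]=>9
L=19=>grp=19>>2=4, tig=19&3=3
[1]=>row 3·2+1=7  col grp=4
row: 9 vs 7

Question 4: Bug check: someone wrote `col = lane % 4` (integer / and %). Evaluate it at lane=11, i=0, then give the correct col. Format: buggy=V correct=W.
buggy=3 correct=2

`lane % 4`[11,0]⇒3
L=11⇒gr=11>>2=2, th=11&3=3
[0]⇒row 3·2+0=6  col gr=2
col: 3 vs 2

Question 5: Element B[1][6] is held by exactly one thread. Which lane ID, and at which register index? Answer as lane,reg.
c=6→G=6  r=1→T=0,p=1
L=6*4+0=24  i=1=1

24,1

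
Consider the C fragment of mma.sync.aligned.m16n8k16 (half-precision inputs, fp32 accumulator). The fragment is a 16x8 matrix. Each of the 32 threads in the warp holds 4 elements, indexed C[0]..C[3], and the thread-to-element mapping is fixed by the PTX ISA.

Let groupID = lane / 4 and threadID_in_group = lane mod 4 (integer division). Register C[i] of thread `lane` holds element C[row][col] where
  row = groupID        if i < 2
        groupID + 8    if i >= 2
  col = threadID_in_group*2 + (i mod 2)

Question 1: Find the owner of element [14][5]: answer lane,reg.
26,3

r=14->g=6,rb=1  c=5->t=2,b0=1
L=6*4+2=26  i=1*2+1=3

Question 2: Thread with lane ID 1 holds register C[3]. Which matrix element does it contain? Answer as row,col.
lane 1: gid=0 (1/4), tid=1 (1%4)
i=3: r=0+8=8, c=1*2+1=3

8,3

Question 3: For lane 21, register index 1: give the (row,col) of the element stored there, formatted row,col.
5,3

lane 21: gr=5 (21/4), th=1 (21%4)
i=1: r=5+0=5, c=1*2+1=3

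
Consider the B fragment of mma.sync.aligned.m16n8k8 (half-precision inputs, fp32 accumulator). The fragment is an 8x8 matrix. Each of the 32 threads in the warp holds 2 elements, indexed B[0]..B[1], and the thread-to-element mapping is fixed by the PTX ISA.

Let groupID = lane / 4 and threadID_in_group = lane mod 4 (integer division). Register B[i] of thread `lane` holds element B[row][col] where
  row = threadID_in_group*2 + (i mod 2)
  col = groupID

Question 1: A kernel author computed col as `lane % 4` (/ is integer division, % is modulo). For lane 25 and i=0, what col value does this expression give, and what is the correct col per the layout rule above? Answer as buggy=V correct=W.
`lane % 4`[25,0]->1
lane 25->25/4=6, 25 mod 4=1
i=0  r:2·1+0->2  c:6
col: 1 vs 6

buggy=1 correct=6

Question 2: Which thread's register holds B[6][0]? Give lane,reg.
c: 0->gid=0  r: 6->tid=3,i&1=0
L=0*4+3=3  i=0=0

3,0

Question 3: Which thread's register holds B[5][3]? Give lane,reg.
c=3->g=3  r=5->t=2,b0=1
L=3*4+2=14  i=1=1

14,1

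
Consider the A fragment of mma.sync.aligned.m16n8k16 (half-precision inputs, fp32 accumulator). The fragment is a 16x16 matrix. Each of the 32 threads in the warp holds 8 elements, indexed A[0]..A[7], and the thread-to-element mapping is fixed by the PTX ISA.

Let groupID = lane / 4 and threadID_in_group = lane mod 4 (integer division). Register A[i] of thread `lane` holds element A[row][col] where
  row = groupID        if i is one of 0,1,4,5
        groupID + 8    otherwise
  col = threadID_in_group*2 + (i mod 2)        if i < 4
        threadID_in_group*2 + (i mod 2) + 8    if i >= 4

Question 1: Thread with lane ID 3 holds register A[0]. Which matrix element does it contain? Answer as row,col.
L=3->gid=3>>2=0, tid=3&3=3
[0]->row 0+0=0  col 3·2+0+0=6

0,6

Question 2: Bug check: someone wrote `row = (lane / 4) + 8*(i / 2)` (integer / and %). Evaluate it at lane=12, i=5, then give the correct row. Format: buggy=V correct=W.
buggy=19 correct=3

`(lane / 4) + 8*(i / 2)`[12,5]=>19
L=12=>grp=12>>2=3, tig=12&3=0
[5]=>row 3+0=3  col 0·2+1+8=9
row: 19 vs 3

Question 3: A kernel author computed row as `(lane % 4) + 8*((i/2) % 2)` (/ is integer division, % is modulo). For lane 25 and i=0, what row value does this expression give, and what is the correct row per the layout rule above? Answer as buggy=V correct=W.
`(lane % 4) + 8*((i/2) % 2)`[25,0]->1
lane 25->25/4=6, 25 mod 4=1
i=0  r:6+0->6  c:2·1+0+0->2
row: 1 vs 6

buggy=1 correct=6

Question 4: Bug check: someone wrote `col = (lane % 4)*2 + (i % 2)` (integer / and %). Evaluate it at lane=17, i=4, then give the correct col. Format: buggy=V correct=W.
`(lane % 4)*2 + (i % 2)`[17,4]->2
17: g=4,t=1
[4] (4+0,1*2+0+8) = (4,10)
col: 2 vs 10

buggy=2 correct=10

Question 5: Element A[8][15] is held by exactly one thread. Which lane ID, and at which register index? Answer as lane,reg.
r:8=>grp=0,rB=1  c:15=>cB=1,tig=3,lo=1
L=0*4+3=3  i=1*4+1*2+1=7

3,7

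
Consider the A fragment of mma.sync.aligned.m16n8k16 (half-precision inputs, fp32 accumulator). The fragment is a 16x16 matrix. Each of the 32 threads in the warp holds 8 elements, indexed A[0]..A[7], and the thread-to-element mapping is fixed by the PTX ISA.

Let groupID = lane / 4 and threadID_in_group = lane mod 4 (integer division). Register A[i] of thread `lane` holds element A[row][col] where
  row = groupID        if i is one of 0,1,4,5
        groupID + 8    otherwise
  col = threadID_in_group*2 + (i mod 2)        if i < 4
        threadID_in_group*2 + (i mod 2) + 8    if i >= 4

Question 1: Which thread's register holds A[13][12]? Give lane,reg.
22,6

r=13→G=5,rhi=1  c=12→chi=1,T=2,p=0
L=5*4+2=22  i=1*4+1*2+0=6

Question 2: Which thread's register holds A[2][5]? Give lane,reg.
r=2⇒gr=2,Rb=0  c=5⇒Cb=0,th=2,odd=1
L=2*4+2=10  i=0*4+0*2+1=1

10,1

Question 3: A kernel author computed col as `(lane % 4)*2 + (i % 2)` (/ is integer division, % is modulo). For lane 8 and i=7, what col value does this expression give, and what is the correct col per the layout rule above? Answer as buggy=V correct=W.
buggy=1 correct=9

`(lane % 4)*2 + (i % 2)`[8,7]→1
8: G=2,T=0
[7] (2+8,0*2+1+8) = (10,9)
col: 1 vs 9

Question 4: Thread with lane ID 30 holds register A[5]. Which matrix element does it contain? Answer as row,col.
30: G=7,T=2
[5] (7+0,2*2+1+8) = (7,13)

7,13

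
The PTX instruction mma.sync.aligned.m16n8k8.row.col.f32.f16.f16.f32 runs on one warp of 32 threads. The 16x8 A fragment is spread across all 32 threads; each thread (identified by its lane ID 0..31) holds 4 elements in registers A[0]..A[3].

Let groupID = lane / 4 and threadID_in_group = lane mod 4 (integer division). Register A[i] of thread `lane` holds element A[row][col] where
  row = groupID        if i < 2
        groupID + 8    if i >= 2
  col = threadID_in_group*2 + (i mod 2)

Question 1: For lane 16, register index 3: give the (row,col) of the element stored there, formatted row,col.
lane 16: grp=4 (16/4), tig=0 (16%4)
i=3: r=4+8=12, c=0*2+1=1

12,1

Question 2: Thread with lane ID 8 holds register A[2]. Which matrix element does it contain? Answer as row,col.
L=8=>grp=8>>2=2, tig=8&3=0
[2]=>row 2+8=10  col 0·2+0=0

10,0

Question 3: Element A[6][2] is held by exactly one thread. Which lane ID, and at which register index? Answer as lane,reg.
r=6⇒gr=6,Rb=0  c=2⇒th=1,odd=0
L=6*4+1=25  i=0*2+0=0

25,0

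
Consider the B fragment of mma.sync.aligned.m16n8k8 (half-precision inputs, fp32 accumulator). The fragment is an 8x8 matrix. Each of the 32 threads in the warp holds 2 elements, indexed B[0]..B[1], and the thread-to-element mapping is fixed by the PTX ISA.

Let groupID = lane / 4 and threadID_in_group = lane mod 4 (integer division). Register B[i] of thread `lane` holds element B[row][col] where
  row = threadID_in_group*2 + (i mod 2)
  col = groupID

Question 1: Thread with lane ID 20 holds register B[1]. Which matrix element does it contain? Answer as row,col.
L=20=>grp=20>>2=5, tig=20&3=0
[1]=>row 0·2+1=1  col grp=5

1,5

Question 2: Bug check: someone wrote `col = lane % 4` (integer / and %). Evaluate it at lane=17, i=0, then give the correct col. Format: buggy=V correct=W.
buggy=1 correct=4

`lane % 4`[17,0]⇒1
lane 17⇒17/4=4, 17 mod 4=1
i=0  r:2·1+0⇒2  c:4
col: 1 vs 4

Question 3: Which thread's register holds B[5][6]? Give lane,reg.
26,1

c=6⇒gr=6  r=5⇒th=2,odd=1
L=6*4+2=26  i=1=1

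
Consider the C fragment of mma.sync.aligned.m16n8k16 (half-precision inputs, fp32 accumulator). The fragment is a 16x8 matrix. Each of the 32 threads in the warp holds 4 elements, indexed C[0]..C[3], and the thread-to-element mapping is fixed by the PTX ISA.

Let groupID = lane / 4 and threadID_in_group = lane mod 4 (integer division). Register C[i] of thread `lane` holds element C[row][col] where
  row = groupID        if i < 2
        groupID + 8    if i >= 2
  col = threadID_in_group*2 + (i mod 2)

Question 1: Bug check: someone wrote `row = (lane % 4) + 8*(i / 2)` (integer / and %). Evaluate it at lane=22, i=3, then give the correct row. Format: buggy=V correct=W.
`(lane % 4) + 8*(i / 2)`[22,3]->10
L=22->g=22>>2=5, t=22&3=2
[3]->row 5+8=13  col 2·2+1=5
row: 10 vs 13

buggy=10 correct=13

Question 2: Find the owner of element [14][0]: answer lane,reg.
r=14->g=6,rb=1  c=0->t=0,b0=0
L=6*4+0=24  i=1*2+0=2

24,2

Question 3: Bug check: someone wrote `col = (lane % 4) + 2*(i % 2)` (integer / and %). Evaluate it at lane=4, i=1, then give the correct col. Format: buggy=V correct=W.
buggy=2 correct=1

`(lane % 4) + 2*(i % 2)`[4,1]->2
4: gid=1,tid=0
[1] (1+0,0*2+1) = (1,1)
col: 2 vs 1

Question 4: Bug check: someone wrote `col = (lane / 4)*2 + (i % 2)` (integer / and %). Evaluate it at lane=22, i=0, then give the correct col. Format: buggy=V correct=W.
`(lane / 4)*2 + (i % 2)`[22,0]->10
lane 22: g=5 (22/4), t=2 (22%4)
i=0: r=5+0=5, c=2*2+0=4
col: 10 vs 4

buggy=10 correct=4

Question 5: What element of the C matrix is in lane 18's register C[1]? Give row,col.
4,5

lane 18: gr=4 (18/4), th=2 (18%4)
i=1: r=4+0=4, c=2*2+1=5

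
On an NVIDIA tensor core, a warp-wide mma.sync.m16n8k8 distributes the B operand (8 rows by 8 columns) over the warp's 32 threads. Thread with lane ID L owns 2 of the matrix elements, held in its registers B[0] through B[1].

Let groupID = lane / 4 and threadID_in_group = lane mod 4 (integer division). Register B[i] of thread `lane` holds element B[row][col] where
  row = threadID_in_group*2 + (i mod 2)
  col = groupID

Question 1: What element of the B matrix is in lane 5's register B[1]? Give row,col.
3,1

5: g=1,t=1
[1] (1*2+1,1) = (3,1)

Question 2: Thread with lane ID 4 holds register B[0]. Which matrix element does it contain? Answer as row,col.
0,1

lane 4: gr=1 (4/4), th=0 (4%4)
i=0: r=0*2+0=0, c=gr=1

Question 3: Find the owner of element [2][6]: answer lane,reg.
c=6⇒gr=6  r=2⇒th=1,odd=0
L=6*4+1=25  i=0=0

25,0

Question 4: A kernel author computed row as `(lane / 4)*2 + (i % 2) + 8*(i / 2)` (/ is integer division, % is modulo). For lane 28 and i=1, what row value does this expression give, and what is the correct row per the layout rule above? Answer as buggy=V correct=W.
buggy=15 correct=1

`(lane / 4)*2 + (i % 2) + 8*(i / 2)`[28,1]->15
28: gid=7,tid=0
[1] (0*2+1,7) = (1,7)
row: 15 vs 1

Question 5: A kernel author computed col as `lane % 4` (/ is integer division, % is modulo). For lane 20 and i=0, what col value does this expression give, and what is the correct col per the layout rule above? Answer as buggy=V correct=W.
`lane % 4`[20,0]->0
20: g=5,t=0
[0] (0*2+0,5) = (0,5)
col: 0 vs 5

buggy=0 correct=5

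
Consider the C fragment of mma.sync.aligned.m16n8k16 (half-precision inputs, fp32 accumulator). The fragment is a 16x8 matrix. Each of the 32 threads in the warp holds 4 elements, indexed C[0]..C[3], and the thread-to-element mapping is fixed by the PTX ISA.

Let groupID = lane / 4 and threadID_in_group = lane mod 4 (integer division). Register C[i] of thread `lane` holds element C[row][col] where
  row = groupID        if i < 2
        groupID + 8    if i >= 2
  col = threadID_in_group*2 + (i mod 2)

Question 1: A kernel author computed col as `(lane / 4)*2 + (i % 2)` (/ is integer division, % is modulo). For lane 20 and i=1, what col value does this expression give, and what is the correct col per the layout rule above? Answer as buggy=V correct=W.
buggy=11 correct=1

`(lane / 4)*2 + (i % 2)`[20,1]->11
L=20->g=20>>2=5, t=20&3=0
[1]->row 5+0=5  col 0·2+1=1
col: 11 vs 1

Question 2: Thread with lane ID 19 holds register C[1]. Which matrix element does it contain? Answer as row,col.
lane 19⇒19/4=4, 19 mod 4=3
i=1  r:4+0⇒4  c:2·3+1⇒7

4,7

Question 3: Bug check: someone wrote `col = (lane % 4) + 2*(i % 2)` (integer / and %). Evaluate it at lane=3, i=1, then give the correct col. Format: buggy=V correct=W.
`(lane % 4) + 2*(i % 2)`[3,1]->5
L=3->gid=3>>2=0, tid=3&3=3
[1]->row 0+0=0  col 3·2+1=7
col: 5 vs 7

buggy=5 correct=7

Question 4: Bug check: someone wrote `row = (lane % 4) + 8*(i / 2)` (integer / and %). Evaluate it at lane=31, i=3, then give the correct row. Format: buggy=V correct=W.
buggy=11 correct=15

`(lane % 4) + 8*(i / 2)`[31,3]⇒11
lane 31⇒31/4=7, 31 mod 4=3
i=3  r:7+8⇒15  c:2·3+1⇒7
row: 11 vs 15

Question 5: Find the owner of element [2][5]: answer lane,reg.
r: 2->gid=2,r8=0  c: 5->tid=2,i&1=1
L=2*4+2=10  i=0*2+1=1

10,1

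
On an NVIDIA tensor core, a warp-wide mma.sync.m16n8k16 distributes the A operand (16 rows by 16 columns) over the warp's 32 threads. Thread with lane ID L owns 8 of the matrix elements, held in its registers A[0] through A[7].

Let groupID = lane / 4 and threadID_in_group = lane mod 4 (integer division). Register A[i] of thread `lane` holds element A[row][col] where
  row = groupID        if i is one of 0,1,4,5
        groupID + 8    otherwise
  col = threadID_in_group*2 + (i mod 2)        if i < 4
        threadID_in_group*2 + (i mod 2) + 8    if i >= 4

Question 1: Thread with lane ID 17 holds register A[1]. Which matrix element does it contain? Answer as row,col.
4,3

17: G=4,T=1
[1] (4+0,1*2+1+0) = (4,3)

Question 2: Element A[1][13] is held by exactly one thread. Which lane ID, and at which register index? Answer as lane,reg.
r: 1->gid=1,r8=0  c: 13->c8=1,tid=2,i&1=1
L=1*4+2=6  i=1*4+0*2+1=5

6,5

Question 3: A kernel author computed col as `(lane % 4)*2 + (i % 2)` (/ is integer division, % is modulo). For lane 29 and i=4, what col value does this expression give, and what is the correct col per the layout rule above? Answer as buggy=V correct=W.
buggy=2 correct=10

`(lane % 4)*2 + (i % 2)`[29,4]->2
L=29->gid=29>>2=7, tid=29&3=1
[4]->row 7+0=7  col 1·2+0+8=10
col: 2 vs 10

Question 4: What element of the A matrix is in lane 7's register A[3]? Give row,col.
9,7

L=7→G=7>>2=1, T=7&3=3
[3]→row 1+8=9  col 3·2+1+0=7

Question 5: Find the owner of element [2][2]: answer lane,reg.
9,0

r=2->g=2,rb=0  c=2->cb=0,t=1,b0=0
L=2*4+1=9  i=0*4+0*2+0=0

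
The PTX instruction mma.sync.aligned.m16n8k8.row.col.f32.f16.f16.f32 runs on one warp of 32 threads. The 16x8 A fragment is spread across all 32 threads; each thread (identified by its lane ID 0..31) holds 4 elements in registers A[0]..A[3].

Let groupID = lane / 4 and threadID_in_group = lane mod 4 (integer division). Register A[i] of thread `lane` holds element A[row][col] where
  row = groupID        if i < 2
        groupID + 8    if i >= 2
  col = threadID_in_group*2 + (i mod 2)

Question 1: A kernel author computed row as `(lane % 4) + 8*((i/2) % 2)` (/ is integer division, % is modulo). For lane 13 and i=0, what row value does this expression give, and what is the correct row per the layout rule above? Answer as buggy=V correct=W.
`(lane % 4) + 8*((i/2) % 2)`[13,0]→1
lane 13→13/4=3, 13 mod 4=1
i=0  r:3+0→3  c:2·1+0→2
row: 1 vs 3

buggy=1 correct=3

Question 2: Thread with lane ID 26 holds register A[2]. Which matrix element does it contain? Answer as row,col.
lane 26: g=6 (26/4), t=2 (26%4)
i=2: r=6+8=14, c=2*2+0=4

14,4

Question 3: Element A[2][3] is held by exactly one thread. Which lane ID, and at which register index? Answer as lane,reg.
r: 2->gid=2,r8=0  c: 3->tid=1,i&1=1
L=2*4+1=9  i=0*2+1=1

9,1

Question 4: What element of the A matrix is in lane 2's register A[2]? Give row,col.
lane 2: gr=0 (2/4), th=2 (2%4)
i=2: r=0+8=8, c=2*2+0=4

8,4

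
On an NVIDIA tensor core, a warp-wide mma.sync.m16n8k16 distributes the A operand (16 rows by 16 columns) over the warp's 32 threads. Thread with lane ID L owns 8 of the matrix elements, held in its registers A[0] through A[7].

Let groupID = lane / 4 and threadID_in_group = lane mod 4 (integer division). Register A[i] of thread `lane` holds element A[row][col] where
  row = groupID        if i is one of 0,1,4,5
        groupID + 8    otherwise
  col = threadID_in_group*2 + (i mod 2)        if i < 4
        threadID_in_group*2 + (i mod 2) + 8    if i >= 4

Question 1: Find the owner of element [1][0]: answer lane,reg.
r=1→G=1,rhi=0  c=0→chi=0,T=0,p=0
L=1*4+0=4  i=0*4+0*2+0=0

4,0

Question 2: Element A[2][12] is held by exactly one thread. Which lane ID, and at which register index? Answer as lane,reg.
r=2->g=2,rb=0  c=12->cb=1,t=2,b0=0
L=2*4+2=10  i=1*4+0*2+0=4

10,4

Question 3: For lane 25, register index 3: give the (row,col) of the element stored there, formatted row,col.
14,3

25: gr=6,th=1
[3] (6+8,1*2+1+0) = (14,3)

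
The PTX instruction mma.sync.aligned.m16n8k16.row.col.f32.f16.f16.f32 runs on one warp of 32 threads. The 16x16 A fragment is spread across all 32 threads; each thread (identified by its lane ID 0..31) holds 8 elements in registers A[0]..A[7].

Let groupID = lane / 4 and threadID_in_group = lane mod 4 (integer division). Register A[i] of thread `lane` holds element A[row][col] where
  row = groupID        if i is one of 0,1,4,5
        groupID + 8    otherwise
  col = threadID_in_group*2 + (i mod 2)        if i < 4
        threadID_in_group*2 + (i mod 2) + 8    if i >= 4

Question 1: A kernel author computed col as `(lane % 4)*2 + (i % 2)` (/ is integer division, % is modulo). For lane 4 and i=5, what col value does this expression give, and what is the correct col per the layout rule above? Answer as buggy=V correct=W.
buggy=1 correct=9

`(lane % 4)*2 + (i % 2)`[4,5]->1
lane 4->4/4=1, 4 mod 4=0
i=5  r:1+0->1  c:2·0+1+8->9
col: 1 vs 9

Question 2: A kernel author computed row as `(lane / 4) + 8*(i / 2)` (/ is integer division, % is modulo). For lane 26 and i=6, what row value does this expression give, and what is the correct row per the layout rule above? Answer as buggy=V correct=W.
buggy=30 correct=14

`(lane / 4) + 8*(i / 2)`[26,6]→30
L=26→G=26>>2=6, T=26&3=2
[6]→row 6+8=14  col 2·2+0+8=12
row: 30 vs 14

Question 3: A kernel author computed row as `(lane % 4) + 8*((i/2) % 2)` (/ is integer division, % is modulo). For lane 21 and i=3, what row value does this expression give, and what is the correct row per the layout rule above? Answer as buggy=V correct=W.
`(lane % 4) + 8*((i/2) % 2)`[21,3]=>9
L=21=>grp=21>>2=5, tig=21&3=1
[3]=>row 5+8=13  col 1·2+1+0=3
row: 9 vs 13

buggy=9 correct=13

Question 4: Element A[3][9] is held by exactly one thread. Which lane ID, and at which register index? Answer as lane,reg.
r=3->g=3,rb=0  c=9->cb=1,t=0,b0=1
L=3*4+0=12  i=1*4+0*2+1=5

12,5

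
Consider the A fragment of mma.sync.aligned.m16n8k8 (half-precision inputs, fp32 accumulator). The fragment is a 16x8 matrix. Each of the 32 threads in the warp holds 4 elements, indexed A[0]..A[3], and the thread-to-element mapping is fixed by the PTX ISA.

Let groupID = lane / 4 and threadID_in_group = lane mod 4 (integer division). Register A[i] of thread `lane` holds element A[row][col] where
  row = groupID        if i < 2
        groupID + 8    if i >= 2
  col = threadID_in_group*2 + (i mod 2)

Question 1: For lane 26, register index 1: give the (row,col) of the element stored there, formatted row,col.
6,5

L=26->g=26>>2=6, t=26&3=2
[1]->row 6+0=6  col 2·2+1=5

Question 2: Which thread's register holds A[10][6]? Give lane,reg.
11,2

r=10⇒gr=2,Rb=1  c=6⇒th=3,odd=0
L=2*4+3=11  i=1*2+0=2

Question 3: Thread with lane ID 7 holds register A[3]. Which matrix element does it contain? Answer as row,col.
lane 7: gid=1 (7/4), tid=3 (7%4)
i=3: r=1+8=9, c=3*2+1=7

9,7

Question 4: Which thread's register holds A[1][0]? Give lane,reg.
4,0

r: 1->gid=1,r8=0  c: 0->tid=0,i&1=0
L=1*4+0=4  i=0*2+0=0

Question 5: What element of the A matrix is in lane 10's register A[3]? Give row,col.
10,5

L=10->g=10>>2=2, t=10&3=2
[3]->row 2+8=10  col 2·2+1=5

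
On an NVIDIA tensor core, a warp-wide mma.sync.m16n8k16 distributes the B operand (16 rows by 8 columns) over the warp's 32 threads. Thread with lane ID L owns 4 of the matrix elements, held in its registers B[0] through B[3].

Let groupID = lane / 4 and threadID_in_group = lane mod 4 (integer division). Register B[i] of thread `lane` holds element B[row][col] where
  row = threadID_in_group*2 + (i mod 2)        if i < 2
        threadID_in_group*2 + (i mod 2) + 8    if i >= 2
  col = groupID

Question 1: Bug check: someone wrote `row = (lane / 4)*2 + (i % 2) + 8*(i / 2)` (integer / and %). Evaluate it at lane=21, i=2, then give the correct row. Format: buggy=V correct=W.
buggy=18 correct=10

`(lane / 4)*2 + (i % 2) + 8*(i / 2)`[21,2]->18
21: gid=5,tid=1
[2] (1*2+0+8,5) = (10,5)
row: 18 vs 10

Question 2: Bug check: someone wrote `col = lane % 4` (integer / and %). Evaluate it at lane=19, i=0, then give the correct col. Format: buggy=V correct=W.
buggy=3 correct=4

`lane % 4`[19,0]->3
lane 19->19/4=4, 19 mod 4=3
i=0  r:2·3+0+0->6  c:4
col: 3 vs 4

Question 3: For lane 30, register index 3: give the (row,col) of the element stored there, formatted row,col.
30: grp=7,tig=2
[3] (2*2+1+8,7) = (13,7)

13,7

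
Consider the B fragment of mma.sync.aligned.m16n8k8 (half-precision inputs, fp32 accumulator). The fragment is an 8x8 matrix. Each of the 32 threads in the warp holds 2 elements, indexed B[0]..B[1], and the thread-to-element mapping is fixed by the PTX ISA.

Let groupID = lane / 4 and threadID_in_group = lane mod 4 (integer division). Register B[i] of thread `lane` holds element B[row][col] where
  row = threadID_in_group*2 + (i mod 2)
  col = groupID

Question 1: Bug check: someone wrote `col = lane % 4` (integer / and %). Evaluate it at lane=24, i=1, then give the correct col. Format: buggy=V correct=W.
buggy=0 correct=6

`lane % 4`[24,1]⇒0
lane 24: gr=6 (24/4), th=0 (24%4)
i=1: r=0*2+1=1, c=gr=6
col: 0 vs 6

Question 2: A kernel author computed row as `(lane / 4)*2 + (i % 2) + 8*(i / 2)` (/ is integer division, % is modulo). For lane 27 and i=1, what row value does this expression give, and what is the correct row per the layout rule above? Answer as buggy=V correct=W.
`(lane / 4)*2 + (i % 2) + 8*(i / 2)`[27,1]->13
L=27->gid=27>>2=6, tid=27&3=3
[1]->row 3·2+1=7  col gid=6
row: 13 vs 7

buggy=13 correct=7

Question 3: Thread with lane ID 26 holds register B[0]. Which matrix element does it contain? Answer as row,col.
lane 26→26/4=6, 26 mod 4=2
i=0  r:2·2+0→4  c:6

4,6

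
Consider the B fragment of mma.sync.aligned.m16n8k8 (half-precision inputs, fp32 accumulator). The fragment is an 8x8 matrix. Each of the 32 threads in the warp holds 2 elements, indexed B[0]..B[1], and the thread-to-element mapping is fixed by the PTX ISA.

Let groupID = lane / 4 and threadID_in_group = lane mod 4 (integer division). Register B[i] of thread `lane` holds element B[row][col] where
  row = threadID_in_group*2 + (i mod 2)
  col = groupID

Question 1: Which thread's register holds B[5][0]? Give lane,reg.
c:0=>grp=0  r:5=>tig=2,lo=1
L=0*4+2=2  i=1=1

2,1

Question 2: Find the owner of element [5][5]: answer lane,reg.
22,1

c=5→G=5  r=5→T=2,p=1
L=5*4+2=22  i=1=1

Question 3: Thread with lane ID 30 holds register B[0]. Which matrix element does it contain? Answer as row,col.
4,7

L=30→G=30>>2=7, T=30&3=2
[0]→row 2·2+0=4  col G=7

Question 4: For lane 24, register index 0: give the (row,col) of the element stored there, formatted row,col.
lane 24: G=6 (24/4), T=0 (24%4)
i=0: r=0*2+0=0, c=G=6

0,6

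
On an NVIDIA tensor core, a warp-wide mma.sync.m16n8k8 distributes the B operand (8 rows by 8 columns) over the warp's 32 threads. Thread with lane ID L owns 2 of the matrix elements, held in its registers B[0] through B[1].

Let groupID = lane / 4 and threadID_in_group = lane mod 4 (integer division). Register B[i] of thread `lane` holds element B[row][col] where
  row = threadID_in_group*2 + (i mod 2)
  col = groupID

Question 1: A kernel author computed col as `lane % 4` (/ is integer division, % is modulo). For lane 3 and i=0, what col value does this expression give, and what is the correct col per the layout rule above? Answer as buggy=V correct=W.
`lane % 4`[3,0]⇒3
lane 3: gr=0 (3/4), th=3 (3%4)
i=0: r=3*2+0=6, c=gr=0
col: 3 vs 0

buggy=3 correct=0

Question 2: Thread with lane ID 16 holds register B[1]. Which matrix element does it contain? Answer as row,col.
1,4

L=16=>grp=16>>2=4, tig=16&3=0
[1]=>row 0·2+1=1  col grp=4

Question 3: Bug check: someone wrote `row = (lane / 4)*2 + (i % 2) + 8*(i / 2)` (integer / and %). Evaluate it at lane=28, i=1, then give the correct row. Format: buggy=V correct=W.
`(lane / 4)*2 + (i % 2) + 8*(i / 2)`[28,1]→15
lane 28: G=7 (28/4), T=0 (28%4)
i=1: r=0*2+1=1, c=G=7
row: 15 vs 1

buggy=15 correct=1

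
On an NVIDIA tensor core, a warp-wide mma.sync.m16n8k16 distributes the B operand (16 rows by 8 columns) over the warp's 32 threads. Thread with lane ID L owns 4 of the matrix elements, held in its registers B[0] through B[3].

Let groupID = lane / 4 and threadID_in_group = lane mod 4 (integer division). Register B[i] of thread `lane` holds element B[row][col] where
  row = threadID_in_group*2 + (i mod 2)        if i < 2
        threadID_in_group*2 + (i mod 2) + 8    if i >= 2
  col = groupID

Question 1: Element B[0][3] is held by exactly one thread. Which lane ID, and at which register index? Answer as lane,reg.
c: 3->gid=3  r: 0->r8=0,tid=0,i&1=0
L=3*4+0=12  i=0*2+0=0

12,0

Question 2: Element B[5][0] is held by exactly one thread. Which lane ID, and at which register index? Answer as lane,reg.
c=0⇒gr=0  r=5⇒Rb=0,th=2,odd=1
L=0*4+2=2  i=0*2+1=1

2,1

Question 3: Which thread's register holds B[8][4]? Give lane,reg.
16,2

c=4⇒gr=4  r=8⇒Rb=1,th=0,odd=0
L=4*4+0=16  i=1*2+0=2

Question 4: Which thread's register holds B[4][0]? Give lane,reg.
2,0

c: 0->gid=0  r: 4->r8=0,tid=2,i&1=0
L=0*4+2=2  i=0*2+0=0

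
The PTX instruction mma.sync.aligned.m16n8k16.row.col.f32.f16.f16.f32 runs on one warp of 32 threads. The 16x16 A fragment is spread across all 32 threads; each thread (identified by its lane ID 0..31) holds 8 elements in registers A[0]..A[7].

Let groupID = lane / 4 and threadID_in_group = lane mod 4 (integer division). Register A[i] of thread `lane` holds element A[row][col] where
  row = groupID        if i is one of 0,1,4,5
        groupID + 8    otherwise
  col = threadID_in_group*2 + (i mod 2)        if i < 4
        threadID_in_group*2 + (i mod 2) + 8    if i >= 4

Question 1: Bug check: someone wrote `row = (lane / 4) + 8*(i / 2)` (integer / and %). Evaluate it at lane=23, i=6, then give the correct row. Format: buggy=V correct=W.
buggy=29 correct=13

`(lane / 4) + 8*(i / 2)`[23,6]=>29
lane 23=>23/4=5, 23 mod 4=3
i=6  r:5+8=>13  c:2·3+0+8=>14
row: 29 vs 13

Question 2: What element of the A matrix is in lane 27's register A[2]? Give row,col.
14,6

27: gid=6,tid=3
[2] (6+8,3*2+0+0) = (14,6)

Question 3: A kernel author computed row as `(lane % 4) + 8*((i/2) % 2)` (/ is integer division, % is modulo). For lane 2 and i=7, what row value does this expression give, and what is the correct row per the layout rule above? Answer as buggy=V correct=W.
buggy=10 correct=8

`(lane % 4) + 8*((i/2) % 2)`[2,7]→10
lane 2: G=0 (2/4), T=2 (2%4)
i=7: r=0+8=8, c=2*2+1+8=13
row: 10 vs 8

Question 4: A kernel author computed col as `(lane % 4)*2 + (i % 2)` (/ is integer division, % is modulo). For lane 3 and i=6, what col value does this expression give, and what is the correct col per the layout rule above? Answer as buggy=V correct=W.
`(lane % 4)*2 + (i % 2)`[3,6]->6
lane 3: gid=0 (3/4), tid=3 (3%4)
i=6: r=0+8=8, c=3*2+0+8=14
col: 6 vs 14

buggy=6 correct=14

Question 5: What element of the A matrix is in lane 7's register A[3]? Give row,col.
L=7→G=7>>2=1, T=7&3=3
[3]→row 1+8=9  col 3·2+1+0=7

9,7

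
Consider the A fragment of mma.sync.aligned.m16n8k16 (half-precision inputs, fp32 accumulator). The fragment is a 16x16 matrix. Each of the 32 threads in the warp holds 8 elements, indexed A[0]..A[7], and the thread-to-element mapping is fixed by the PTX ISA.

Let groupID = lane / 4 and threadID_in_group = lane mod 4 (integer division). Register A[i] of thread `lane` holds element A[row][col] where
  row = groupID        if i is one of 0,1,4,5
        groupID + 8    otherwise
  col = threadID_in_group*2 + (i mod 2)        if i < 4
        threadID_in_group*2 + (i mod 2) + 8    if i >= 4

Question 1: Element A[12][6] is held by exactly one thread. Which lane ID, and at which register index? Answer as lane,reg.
r:12=>grp=4,rB=1  c:6=>cB=0,tig=3,lo=0
L=4*4+3=19  i=0*4+1*2+0=2

19,2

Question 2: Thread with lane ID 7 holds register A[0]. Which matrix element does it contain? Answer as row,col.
lane 7->7/4=1, 7 mod 4=3
i=0  r:1+0->1  c:2·3+0+0->6

1,6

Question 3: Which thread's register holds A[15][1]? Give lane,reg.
r: 15->gid=7,r8=1  c: 1->c8=0,tid=0,i&1=1
L=7*4+0=28  i=0*4+1*2+1=3

28,3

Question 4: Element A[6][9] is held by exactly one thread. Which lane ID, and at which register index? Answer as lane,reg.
24,5

r=6→G=6,rhi=0  c=9→chi=1,T=0,p=1
L=6*4+0=24  i=1*4+0*2+1=5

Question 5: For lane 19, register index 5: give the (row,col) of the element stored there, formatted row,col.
4,15

lane 19⇒19/4=4, 19 mod 4=3
i=5  r:4+0⇒4  c:2·3+1+8⇒15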